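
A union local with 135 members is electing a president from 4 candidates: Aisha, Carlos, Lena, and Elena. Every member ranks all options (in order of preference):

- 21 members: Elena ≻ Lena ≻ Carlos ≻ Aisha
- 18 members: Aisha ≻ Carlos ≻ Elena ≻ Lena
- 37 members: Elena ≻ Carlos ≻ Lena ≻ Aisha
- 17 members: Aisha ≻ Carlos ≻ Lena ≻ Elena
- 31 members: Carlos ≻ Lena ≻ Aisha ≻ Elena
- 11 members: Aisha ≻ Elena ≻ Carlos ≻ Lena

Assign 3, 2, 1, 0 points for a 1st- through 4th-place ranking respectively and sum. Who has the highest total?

Carlos

Aisha: 21·0 + 18·3 + 37·0 + 17·3 + 31·1 + 11·3 = 169
Carlos: 21·1 + 18·2 + 37·2 + 17·2 + 31·3 + 11·1 = 269
Lena: 21·2 + 18·0 + 37·1 + 17·1 + 31·2 + 11·0 = 158
Elena: 21·3 + 18·1 + 37·3 + 17·0 + 31·0 + 11·2 = 214
Carlos has the highest Borda score (269).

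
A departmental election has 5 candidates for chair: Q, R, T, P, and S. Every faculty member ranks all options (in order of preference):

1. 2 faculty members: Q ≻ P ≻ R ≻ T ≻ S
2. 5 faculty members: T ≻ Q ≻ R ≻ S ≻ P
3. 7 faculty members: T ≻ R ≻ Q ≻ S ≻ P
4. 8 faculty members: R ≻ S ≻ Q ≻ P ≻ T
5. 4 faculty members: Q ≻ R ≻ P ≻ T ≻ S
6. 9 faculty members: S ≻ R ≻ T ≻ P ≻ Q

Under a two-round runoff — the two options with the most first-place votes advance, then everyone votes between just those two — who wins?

Round 1 first-place votes: Q 6, R 8, T 12, P 0, S 9.
T and S advance.
Runoff: T is preferred to S by 18 voters; S by 17.
T wins the runoff.

T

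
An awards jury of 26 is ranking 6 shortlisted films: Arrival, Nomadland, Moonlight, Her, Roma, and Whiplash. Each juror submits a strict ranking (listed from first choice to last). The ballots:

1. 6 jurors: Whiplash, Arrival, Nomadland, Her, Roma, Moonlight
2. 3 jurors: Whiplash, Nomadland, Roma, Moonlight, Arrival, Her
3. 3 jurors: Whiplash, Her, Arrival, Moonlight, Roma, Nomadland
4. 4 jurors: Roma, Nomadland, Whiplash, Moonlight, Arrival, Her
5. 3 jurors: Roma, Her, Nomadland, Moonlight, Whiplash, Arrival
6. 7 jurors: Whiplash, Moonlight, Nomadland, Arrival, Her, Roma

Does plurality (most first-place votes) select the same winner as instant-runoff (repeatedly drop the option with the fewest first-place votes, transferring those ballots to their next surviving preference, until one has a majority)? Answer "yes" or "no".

yes

Plurality — first-place votes: Arrival 0, Nomadland 0, Moonlight 0, Her 0, Roma 7, Whiplash 19. Winner: Whiplash.
Instant-runoff — R1 Arrival 0, Nomadland 0, Moonlight 0, Her 0, Roma 7, Whiplash 19 (Whiplash winner). Winner: Whiplash.
The two methods agree.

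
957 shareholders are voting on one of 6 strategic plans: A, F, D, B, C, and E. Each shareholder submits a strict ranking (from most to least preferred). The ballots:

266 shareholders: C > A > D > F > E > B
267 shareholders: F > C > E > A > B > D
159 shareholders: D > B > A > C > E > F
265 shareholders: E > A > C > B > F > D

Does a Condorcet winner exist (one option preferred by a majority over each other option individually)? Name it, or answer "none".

C vs A: 533–424 for C.
C vs F: 690–267 for C.
C vs D: 798–159 for C.
C vs B: 798–159 for C.
C vs E: 692–265 for C.
C beats every other option head-to-head.

C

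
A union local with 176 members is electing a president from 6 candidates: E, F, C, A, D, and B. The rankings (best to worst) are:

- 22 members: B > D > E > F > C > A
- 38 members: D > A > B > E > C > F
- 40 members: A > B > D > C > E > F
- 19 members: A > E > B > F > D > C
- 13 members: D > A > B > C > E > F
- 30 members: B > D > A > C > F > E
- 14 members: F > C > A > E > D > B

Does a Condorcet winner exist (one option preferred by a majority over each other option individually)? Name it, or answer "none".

Checking pairwise contests:
C beats E 97–79.
E beats F 132–44.
A beats C 140–36.
D beats A 103–73.
B beats D 111–65.
A beats B 124–52.
Every option loses at least one head-to-head, so there is no Condorcet winner.

none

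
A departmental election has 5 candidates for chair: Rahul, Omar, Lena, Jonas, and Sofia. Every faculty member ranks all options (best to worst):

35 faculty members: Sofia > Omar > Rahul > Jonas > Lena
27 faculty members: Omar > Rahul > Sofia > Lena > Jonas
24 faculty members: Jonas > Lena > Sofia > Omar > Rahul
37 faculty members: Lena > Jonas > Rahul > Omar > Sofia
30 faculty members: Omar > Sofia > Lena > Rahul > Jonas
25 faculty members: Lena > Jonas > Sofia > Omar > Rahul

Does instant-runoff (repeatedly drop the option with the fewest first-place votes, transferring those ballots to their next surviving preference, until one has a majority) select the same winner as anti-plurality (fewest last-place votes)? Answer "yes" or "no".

yes

Instant-runoff — R1 Rahul 0, Omar 57, Lena 62, Jonas 24, Sofia 35 (Rahul out); R2 Omar 57, Lena 62, Jonas 24, Sofia 35 (Jonas out); R3 Omar 57, Lena 86, Sofia 35 (Sofia out); R4 Omar 92, Lena 86 (Omar winner). Winner: Omar.
Anti-plurality — last-place votes: Rahul 49, Omar 0, Lena 35, Jonas 57, Sofia 37. Winner: Omar.
The two methods agree.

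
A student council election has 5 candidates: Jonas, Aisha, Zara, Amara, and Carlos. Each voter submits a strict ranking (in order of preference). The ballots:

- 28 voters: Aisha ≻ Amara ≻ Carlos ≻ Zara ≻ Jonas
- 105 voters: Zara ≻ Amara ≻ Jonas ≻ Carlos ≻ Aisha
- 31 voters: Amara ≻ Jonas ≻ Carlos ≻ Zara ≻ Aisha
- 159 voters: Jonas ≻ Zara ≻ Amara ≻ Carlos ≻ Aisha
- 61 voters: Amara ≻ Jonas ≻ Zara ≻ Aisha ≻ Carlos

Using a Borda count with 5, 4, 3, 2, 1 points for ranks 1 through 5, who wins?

Jonas: 28·1 + 105·3 + 31·4 + 159·5 + 61·4 = 1506
Aisha: 28·5 + 105·1 + 31·1 + 159·1 + 61·2 = 557
Zara: 28·2 + 105·5 + 31·2 + 159·4 + 61·3 = 1462
Amara: 28·4 + 105·4 + 31·5 + 159·3 + 61·5 = 1469
Carlos: 28·3 + 105·2 + 31·3 + 159·2 + 61·1 = 766
Jonas has the highest Borda score (1506).

Jonas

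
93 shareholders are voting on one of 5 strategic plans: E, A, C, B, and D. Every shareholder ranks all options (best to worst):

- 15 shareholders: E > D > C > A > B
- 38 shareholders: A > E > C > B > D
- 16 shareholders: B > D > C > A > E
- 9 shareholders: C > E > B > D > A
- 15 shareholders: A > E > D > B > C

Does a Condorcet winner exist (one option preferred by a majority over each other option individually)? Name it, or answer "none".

A

A vs E: 69–24 for A.
A vs C: 53–40 for A.
A vs B: 68–25 for A.
A vs D: 53–40 for A.
A beats every other option head-to-head.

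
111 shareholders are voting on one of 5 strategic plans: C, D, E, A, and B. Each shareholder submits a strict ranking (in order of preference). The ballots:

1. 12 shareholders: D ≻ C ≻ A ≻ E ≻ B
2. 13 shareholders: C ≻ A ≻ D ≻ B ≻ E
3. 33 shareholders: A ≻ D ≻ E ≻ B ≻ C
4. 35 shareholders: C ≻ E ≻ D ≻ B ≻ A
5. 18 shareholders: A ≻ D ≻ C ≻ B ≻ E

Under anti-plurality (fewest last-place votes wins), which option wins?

D

Last-place votes: C 33, D 0, E 31, A 35, B 12.
D is ranked last by the fewest voters, so D wins.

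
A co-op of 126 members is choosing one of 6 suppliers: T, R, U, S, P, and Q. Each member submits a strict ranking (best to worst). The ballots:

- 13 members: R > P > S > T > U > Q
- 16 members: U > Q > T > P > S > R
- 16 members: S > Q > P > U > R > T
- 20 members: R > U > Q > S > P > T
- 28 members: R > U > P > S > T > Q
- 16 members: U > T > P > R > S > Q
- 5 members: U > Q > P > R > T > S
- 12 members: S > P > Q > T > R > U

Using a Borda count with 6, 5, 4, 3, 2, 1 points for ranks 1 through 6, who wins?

U

T: 13·3 + 16·4 + 16·1 + 20·1 + 28·2 + 16·5 + 5·2 + 12·3 = 321
R: 13·6 + 16·1 + 16·2 + 20·6 + 28·6 + 16·3 + 5·3 + 12·2 = 501
U: 13·2 + 16·6 + 16·3 + 20·5 + 28·5 + 16·6 + 5·6 + 12·1 = 548
S: 13·4 + 16·2 + 16·6 + 20·3 + 28·3 + 16·2 + 5·1 + 12·6 = 433
P: 13·5 + 16·3 + 16·4 + 20·2 + 28·4 + 16·4 + 5·4 + 12·5 = 473
Q: 13·1 + 16·5 + 16·5 + 20·4 + 28·1 + 16·1 + 5·5 + 12·4 = 370
U has the highest Borda score (548).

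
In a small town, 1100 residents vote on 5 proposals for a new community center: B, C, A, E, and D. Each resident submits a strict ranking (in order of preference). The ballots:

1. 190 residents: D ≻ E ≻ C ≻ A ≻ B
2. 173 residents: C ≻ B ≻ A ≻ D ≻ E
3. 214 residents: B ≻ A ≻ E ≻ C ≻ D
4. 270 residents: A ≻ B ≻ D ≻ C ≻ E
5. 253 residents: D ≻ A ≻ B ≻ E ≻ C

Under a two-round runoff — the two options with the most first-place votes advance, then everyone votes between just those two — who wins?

Round 1 first-place votes: B 214, C 173, A 270, E 0, D 443.
D and A advance.
Runoff: D is preferred to A by 443 voters; A by 657.
A wins the runoff.

A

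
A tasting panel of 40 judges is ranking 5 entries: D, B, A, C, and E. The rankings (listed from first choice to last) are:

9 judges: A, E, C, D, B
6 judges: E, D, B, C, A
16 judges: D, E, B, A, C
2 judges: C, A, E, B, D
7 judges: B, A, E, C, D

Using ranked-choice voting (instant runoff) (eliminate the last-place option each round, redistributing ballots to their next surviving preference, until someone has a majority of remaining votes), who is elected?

Round 1: D 16, B 7, A 9, C 2, E 6. Eliminate C.
Round 2: D 16, B 7, A 11, E 6. Eliminate E.
Round 3: D 22, B 7, A 11. D has a majority.

D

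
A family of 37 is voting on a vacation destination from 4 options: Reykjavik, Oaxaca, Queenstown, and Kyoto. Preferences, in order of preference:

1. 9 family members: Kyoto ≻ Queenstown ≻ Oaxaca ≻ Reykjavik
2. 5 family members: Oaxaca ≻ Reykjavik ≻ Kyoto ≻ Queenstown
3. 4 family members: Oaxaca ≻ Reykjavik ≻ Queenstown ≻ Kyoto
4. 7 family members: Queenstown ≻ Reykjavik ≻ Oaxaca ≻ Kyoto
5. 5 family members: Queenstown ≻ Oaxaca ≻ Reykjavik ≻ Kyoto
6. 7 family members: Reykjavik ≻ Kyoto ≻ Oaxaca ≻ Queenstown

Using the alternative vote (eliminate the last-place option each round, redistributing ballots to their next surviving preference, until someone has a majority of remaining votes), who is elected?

Kyoto

Round 1: Reykjavik 7, Oaxaca 9, Queenstown 12, Kyoto 9. Eliminate Reykjavik.
Round 2: Oaxaca 9, Queenstown 12, Kyoto 16. Eliminate Oaxaca.
Round 3: Queenstown 16, Kyoto 21. Kyoto has a majority.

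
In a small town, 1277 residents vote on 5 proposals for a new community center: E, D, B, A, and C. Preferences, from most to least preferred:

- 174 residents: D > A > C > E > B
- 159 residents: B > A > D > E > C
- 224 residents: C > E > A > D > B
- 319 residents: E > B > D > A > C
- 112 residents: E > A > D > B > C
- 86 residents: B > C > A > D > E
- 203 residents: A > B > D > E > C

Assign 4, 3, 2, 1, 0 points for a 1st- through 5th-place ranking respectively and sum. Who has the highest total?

E: 174·1 + 159·1 + 224·3 + 319·4 + 112·4 + 86·0 + 203·1 = 2932
D: 174·4 + 159·2 + 224·1 + 319·2 + 112·2 + 86·1 + 203·2 = 2592
B: 174·0 + 159·4 + 224·0 + 319·3 + 112·1 + 86·4 + 203·3 = 2658
A: 174·3 + 159·3 + 224·2 + 319·1 + 112·3 + 86·2 + 203·4 = 3086
C: 174·2 + 159·0 + 224·4 + 319·0 + 112·0 + 86·3 + 203·0 = 1502
A has the highest Borda score (3086).

A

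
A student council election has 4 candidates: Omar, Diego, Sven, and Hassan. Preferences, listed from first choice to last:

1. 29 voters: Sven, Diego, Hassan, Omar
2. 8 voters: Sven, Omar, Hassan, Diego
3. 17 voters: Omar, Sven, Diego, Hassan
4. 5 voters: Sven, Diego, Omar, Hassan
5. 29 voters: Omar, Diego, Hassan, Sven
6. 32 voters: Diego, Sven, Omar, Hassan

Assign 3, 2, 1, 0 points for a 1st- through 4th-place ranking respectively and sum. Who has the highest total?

Omar: 29·0 + 8·2 + 17·3 + 5·1 + 29·3 + 32·1 = 191
Diego: 29·2 + 8·0 + 17·1 + 5·2 + 29·2 + 32·3 = 239
Sven: 29·3 + 8·3 + 17·2 + 5·3 + 29·0 + 32·2 = 224
Hassan: 29·1 + 8·1 + 17·0 + 5·0 + 29·1 + 32·0 = 66
Diego has the highest Borda score (239).

Diego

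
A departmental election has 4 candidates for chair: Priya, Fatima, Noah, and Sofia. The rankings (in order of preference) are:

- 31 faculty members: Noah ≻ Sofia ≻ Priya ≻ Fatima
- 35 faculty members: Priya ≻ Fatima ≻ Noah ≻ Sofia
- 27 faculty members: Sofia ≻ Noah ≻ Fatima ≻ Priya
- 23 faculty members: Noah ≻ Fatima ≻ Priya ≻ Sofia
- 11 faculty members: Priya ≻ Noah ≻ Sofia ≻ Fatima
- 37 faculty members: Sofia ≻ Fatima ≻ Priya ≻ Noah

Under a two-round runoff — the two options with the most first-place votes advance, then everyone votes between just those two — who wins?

Noah

Round 1 first-place votes: Priya 46, Fatima 0, Noah 54, Sofia 64.
Sofia and Noah advance.
Runoff: Sofia is preferred to Noah by 64 voters; Noah by 100.
Noah wins the runoff.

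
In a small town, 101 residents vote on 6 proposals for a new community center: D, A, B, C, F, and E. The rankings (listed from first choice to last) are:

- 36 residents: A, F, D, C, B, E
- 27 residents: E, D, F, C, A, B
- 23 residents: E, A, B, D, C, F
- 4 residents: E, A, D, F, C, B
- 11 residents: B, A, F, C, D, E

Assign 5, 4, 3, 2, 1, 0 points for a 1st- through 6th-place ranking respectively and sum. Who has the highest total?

D: 36·3 + 27·4 + 23·2 + 4·3 + 11·1 = 285
A: 36·5 + 27·1 + 23·4 + 4·4 + 11·4 = 359
B: 36·1 + 27·0 + 23·3 + 4·0 + 11·5 = 160
C: 36·2 + 27·2 + 23·1 + 4·1 + 11·2 = 175
F: 36·4 + 27·3 + 23·0 + 4·2 + 11·3 = 266
E: 36·0 + 27·5 + 23·5 + 4·5 + 11·0 = 270
A has the highest Borda score (359).

A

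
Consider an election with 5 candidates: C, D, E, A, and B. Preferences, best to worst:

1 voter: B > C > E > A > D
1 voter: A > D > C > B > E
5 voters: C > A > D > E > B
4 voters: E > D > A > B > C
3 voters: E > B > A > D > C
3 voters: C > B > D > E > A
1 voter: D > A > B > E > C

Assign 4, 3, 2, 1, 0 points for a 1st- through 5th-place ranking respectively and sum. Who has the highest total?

E

C: 1·3 + 1·2 + 5·4 + 4·0 + 3·0 + 3·4 + 1·0 = 37
D: 1·0 + 1·3 + 5·2 + 4·3 + 3·1 + 3·2 + 1·4 = 38
E: 1·2 + 1·0 + 5·1 + 4·4 + 3·4 + 3·1 + 1·1 = 39
A: 1·1 + 1·4 + 5·3 + 4·2 + 3·2 + 3·0 + 1·3 = 37
B: 1·4 + 1·1 + 5·0 + 4·1 + 3·3 + 3·3 + 1·2 = 29
E has the highest Borda score (39).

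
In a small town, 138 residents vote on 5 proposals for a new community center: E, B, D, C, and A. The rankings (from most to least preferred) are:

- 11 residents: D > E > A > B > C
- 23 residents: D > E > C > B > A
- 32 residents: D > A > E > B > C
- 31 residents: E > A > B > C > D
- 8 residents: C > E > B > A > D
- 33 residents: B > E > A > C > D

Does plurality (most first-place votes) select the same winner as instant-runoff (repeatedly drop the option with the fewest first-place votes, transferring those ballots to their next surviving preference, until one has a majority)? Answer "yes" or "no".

Plurality — first-place votes: E 31, B 33, D 66, C 8, A 0. Winner: D.
Instant-runoff — R1 E 31, B 33, D 66, C 8, A 0 (A out); R2 E 31, B 33, D 66, C 8 (C out); R3 E 39, B 33, D 66 (B out); R4 E 72, D 66 (E winner). Winner: E.
The two methods disagree.

no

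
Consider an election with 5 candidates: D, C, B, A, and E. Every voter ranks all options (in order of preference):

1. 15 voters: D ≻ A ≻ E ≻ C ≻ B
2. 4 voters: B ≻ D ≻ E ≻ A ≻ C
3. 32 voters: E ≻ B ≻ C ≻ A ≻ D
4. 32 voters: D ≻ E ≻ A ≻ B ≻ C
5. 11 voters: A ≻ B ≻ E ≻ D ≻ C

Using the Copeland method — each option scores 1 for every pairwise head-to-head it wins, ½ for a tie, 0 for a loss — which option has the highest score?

D

D: beats C, A, and E; ties B → score 3.5.
C: loses to D, B, A, and E → score 0.
B: beats C; ties D; loses to A and E → score 1.5.
A: beats C and B; loses to D and E → score 2.
E: beats C, B, and A; loses to D → score 3.
D has the best pairwise record.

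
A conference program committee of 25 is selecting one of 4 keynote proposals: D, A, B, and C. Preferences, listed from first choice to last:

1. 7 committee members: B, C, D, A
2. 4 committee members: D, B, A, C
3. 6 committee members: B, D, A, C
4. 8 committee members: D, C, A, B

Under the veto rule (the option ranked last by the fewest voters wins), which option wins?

Last-place votes: D 0, A 7, B 8, C 10.
D is ranked last by the fewest voters, so D wins.

D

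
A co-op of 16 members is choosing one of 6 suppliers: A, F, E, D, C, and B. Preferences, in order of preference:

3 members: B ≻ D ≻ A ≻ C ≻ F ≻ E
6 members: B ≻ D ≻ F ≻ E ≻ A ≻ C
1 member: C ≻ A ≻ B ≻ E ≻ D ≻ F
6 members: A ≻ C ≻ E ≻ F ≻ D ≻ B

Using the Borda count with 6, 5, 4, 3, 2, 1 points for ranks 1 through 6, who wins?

A

A: 3·4 + 6·2 + 1·5 + 6·6 = 65
F: 3·2 + 6·4 + 1·1 + 6·3 = 49
E: 3·1 + 6·3 + 1·3 + 6·4 = 48
D: 3·5 + 6·5 + 1·2 + 6·2 = 59
C: 3·3 + 6·1 + 1·6 + 6·5 = 51
B: 3·6 + 6·6 + 1·4 + 6·1 = 64
A has the highest Borda score (65).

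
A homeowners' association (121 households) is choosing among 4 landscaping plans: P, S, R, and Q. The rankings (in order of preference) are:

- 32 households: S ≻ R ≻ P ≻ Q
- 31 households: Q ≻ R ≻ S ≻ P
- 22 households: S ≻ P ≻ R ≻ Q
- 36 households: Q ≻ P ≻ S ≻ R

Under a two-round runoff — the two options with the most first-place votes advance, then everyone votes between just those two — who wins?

Round 1 first-place votes: P 0, S 54, R 0, Q 67.
Q and S advance.
Runoff: Q is preferred to S by 67 voters; S by 54.
Q wins the runoff.

Q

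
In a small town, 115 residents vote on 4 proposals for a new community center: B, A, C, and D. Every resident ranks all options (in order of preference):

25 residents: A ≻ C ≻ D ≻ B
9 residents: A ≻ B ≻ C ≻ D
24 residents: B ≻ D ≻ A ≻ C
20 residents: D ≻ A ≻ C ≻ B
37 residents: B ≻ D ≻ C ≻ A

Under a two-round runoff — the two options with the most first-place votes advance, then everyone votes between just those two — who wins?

Round 1 first-place votes: B 61, A 34, C 0, D 20.
B and A advance.
Runoff: B is preferred to A by 61 voters; A by 54.
B wins the runoff.

B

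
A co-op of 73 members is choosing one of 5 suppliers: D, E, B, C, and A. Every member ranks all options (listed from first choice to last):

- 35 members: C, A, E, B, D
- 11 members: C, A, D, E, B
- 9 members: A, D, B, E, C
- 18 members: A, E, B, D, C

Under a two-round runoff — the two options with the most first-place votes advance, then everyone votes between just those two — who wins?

Round 1 first-place votes: D 0, E 0, B 0, C 46, A 27.
C and A advance.
Runoff: C is preferred to A by 46 voters; A by 27.
C wins the runoff.

C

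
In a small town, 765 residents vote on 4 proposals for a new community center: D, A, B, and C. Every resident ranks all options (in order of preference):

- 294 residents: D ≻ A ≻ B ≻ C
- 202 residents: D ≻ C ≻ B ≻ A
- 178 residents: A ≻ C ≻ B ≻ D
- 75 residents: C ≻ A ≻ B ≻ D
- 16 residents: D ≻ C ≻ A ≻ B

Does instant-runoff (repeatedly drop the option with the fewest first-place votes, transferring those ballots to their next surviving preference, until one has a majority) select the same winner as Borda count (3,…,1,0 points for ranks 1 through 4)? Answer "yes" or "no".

yes

Instant-runoff — R1 D 512, A 178, B 0, C 75 (D winner). Winner: D.
Borda — scores: D 1536, A 1288, B 749, C 1017. Winner: D.
The two methods agree.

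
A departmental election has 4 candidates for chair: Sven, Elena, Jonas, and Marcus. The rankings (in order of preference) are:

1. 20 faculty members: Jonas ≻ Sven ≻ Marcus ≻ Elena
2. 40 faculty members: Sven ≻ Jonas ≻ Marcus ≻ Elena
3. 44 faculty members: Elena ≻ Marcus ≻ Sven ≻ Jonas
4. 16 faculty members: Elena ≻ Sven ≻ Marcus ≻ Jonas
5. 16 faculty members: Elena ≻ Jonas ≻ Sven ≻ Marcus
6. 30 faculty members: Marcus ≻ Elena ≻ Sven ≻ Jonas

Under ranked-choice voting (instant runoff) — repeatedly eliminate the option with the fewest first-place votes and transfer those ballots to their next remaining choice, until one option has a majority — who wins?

Elena

Round 1: Sven 40, Elena 76, Jonas 20, Marcus 30. Eliminate Jonas.
Round 2: Sven 60, Elena 76, Marcus 30. Eliminate Marcus.
Round 3: Sven 60, Elena 106. Elena has a majority.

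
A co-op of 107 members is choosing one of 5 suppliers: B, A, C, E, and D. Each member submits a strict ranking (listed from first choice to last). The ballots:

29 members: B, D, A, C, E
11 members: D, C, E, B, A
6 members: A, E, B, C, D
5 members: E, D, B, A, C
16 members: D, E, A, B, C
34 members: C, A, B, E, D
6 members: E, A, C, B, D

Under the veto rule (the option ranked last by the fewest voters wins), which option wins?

Last-place votes: B 0, A 11, C 21, E 29, D 46.
B is ranked last by the fewest voters, so B wins.

B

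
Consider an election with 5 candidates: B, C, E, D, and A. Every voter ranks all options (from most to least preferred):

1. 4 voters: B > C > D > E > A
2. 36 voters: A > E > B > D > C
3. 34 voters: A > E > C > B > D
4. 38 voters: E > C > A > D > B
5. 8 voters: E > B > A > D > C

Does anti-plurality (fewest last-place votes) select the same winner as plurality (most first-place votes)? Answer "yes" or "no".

no

Anti-plurality — last-place votes: B 38, C 44, E 0, D 34, A 4. Winner: E.
Plurality — first-place votes: B 4, C 0, E 46, D 0, A 70. Winner: A.
The two methods disagree.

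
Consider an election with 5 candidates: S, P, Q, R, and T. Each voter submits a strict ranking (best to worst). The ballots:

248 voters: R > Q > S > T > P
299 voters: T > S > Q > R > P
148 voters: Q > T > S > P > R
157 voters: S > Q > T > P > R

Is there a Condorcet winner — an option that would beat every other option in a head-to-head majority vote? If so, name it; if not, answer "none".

Checking pairwise contests:
T beats S 447–405.
S beats P 852–0.
S beats Q 456–396.
S beats R 604–248.
Q beats T 553–299.
Every option loses at least one head-to-head, so there is no Condorcet winner.

none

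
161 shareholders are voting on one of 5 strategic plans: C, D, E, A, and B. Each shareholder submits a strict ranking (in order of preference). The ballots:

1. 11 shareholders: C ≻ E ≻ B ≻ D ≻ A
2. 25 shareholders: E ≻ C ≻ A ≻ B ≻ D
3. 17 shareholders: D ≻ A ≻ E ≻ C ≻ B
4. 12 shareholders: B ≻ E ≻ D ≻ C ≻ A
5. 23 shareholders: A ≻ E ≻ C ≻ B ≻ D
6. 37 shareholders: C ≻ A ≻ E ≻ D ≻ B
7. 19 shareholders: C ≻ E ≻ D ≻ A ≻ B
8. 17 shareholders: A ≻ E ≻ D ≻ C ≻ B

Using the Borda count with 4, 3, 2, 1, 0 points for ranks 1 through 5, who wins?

E

C: 11·4 + 25·3 + 17·1 + 12·1 + 23·2 + 37·4 + 19·4 + 17·1 = 435
D: 11·1 + 25·0 + 17·4 + 12·2 + 23·0 + 37·1 + 19·2 + 17·2 = 212
E: 11·3 + 25·4 + 17·2 + 12·3 + 23·3 + 37·2 + 19·3 + 17·3 = 454
A: 11·0 + 25·2 + 17·3 + 12·0 + 23·4 + 37·3 + 19·1 + 17·4 = 391
B: 11·2 + 25·1 + 17·0 + 12·4 + 23·1 + 37·0 + 19·0 + 17·0 = 118
E has the highest Borda score (454).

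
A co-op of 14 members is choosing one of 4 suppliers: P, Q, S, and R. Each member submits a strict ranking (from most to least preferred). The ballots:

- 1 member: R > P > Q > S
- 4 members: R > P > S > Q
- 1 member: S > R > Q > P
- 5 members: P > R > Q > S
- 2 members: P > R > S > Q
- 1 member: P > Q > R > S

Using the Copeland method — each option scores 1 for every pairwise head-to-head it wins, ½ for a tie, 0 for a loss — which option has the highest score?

P

P: beats Q, S, and R → score 3.
Q: ties S; loses to P and R → score 0.5.
S: ties Q; loses to P and R → score 0.5.
R: beats Q and S; loses to P → score 2.
P has the best pairwise record.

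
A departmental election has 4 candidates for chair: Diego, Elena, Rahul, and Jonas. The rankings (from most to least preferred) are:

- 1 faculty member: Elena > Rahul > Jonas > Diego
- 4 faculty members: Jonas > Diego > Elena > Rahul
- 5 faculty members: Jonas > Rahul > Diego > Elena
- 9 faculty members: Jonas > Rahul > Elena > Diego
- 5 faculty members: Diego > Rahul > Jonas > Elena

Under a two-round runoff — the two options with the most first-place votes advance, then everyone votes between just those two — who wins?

Jonas

Round 1 first-place votes: Diego 5, Elena 1, Rahul 0, Jonas 18.
Jonas and Diego advance.
Runoff: Jonas is preferred to Diego by 19 voters; Diego by 5.
Jonas wins the runoff.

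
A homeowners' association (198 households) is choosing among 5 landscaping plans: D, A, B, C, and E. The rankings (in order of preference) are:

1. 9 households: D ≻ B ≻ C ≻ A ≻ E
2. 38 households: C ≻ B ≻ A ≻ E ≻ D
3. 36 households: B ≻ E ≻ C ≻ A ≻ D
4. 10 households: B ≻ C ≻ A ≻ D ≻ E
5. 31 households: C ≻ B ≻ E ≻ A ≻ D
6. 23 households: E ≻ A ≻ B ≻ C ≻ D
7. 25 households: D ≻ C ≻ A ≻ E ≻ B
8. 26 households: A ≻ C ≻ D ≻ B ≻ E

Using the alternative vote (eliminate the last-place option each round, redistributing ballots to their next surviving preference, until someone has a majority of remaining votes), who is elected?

C

Round 1: D 34, A 26, B 46, C 69, E 23. Eliminate E.
Round 2: D 34, A 49, B 46, C 69. Eliminate D.
Round 3: A 49, B 55, C 94. Eliminate A.
Round 4: B 78, C 120. C has a majority.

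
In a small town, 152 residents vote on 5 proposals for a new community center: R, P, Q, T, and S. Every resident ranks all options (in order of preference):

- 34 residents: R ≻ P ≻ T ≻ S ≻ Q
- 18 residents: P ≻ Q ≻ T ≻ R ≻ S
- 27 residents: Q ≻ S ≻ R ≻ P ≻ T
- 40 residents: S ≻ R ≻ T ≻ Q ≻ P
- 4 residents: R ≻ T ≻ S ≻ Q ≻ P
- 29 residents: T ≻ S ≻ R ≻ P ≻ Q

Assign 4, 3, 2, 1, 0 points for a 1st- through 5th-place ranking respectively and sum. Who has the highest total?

R: 34·4 + 18·1 + 27·2 + 40·3 + 4·4 + 29·2 = 402
P: 34·3 + 18·4 + 27·1 + 40·0 + 4·0 + 29·1 = 230
Q: 34·0 + 18·3 + 27·4 + 40·1 + 4·1 + 29·0 = 206
T: 34·2 + 18·2 + 27·0 + 40·2 + 4·3 + 29·4 = 312
S: 34·1 + 18·0 + 27·3 + 40·4 + 4·2 + 29·3 = 370
R has the highest Borda score (402).

R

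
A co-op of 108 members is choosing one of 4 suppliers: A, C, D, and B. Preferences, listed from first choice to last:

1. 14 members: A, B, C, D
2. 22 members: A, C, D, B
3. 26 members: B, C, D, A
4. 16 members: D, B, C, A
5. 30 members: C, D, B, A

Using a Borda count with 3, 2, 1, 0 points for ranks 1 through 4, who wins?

A: 14·3 + 22·3 + 26·0 + 16·0 + 30·0 = 108
C: 14·1 + 22·2 + 26·2 + 16·1 + 30·3 = 216
D: 14·0 + 22·1 + 26·1 + 16·3 + 30·2 = 156
B: 14·2 + 22·0 + 26·3 + 16·2 + 30·1 = 168
C has the highest Borda score (216).

C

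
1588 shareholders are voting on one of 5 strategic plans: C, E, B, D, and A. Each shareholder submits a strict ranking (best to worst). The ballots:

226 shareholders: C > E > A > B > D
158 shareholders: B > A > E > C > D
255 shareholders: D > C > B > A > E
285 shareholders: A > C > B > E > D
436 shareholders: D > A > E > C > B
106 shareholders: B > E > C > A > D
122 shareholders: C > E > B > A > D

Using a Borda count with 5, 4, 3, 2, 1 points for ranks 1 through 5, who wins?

A

C: 226·5 + 158·2 + 255·4 + 285·4 + 436·2 + 106·3 + 122·5 = 5406
E: 226·4 + 158·3 + 255·1 + 285·2 + 436·3 + 106·4 + 122·4 = 4423
B: 226·2 + 158·5 + 255·3 + 285·3 + 436·1 + 106·5 + 122·3 = 4194
D: 226·1 + 158·1 + 255·5 + 285·1 + 436·5 + 106·1 + 122·1 = 4352
A: 226·3 + 158·4 + 255·2 + 285·5 + 436·4 + 106·2 + 122·2 = 5445
A has the highest Borda score (5445).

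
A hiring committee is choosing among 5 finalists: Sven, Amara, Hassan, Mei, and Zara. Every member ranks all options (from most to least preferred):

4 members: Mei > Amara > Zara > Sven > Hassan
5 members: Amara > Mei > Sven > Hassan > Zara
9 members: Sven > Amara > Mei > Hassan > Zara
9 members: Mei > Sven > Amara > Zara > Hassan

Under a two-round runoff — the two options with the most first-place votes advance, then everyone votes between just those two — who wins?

Round 1 first-place votes: Sven 9, Amara 5, Hassan 0, Mei 13, Zara 0.
Mei and Sven advance.
Runoff: Mei is preferred to Sven by 18 voters; Sven by 9.
Mei wins the runoff.

Mei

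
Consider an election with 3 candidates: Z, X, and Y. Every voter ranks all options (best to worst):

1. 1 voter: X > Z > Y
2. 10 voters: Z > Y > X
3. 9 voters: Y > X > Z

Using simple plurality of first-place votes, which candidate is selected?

First-place votes: Z 10, X 1, Y 9.
Z has the most first-place votes.

Z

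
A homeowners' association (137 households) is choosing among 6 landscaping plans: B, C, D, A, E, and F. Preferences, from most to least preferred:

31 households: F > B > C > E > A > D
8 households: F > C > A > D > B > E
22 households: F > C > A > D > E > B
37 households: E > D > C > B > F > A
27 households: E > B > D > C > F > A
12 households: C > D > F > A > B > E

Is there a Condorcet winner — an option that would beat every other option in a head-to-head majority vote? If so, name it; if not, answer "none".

C vs B: 79–58 for C.
C vs D: 73–64 for C.
C vs A: 137–0 for C.
C vs E: 73–64 for C.
C vs F: 76–61 for C.
C beats every other option head-to-head.

C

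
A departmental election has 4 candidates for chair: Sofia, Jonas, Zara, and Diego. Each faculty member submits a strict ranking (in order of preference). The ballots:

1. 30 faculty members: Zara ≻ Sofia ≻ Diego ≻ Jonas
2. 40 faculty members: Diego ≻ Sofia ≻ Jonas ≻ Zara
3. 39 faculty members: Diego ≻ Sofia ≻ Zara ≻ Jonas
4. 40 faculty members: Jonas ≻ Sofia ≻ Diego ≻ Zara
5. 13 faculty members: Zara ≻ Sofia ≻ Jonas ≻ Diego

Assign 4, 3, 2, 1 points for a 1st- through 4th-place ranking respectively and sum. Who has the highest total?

Sofia

Sofia: 30·3 + 40·3 + 39·3 + 40·3 + 13·3 = 486
Jonas: 30·1 + 40·2 + 39·1 + 40·4 + 13·2 = 335
Zara: 30·4 + 40·1 + 39·2 + 40·1 + 13·4 = 330
Diego: 30·2 + 40·4 + 39·4 + 40·2 + 13·1 = 469
Sofia has the highest Borda score (486).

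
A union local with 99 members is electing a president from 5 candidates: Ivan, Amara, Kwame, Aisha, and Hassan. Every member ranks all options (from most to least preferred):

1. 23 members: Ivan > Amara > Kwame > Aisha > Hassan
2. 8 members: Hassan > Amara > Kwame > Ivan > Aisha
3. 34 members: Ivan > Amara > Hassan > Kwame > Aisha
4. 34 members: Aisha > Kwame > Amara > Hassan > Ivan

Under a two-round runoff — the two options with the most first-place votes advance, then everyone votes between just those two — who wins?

Round 1 first-place votes: Ivan 57, Amara 0, Kwame 0, Aisha 34, Hassan 8.
Ivan and Aisha advance.
Runoff: Ivan is preferred to Aisha by 65 voters; Aisha by 34.
Ivan wins the runoff.

Ivan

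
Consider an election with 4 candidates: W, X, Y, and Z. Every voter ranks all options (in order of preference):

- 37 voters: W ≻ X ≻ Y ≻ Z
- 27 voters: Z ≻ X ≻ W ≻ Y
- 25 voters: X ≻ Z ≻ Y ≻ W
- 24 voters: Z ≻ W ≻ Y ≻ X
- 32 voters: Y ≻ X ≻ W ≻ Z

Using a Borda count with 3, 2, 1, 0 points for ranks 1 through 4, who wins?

X

W: 37·3 + 27·1 + 25·0 + 24·2 + 32·1 = 218
X: 37·2 + 27·2 + 25·3 + 24·0 + 32·2 = 267
Y: 37·1 + 27·0 + 25·1 + 24·1 + 32·3 = 182
Z: 37·0 + 27·3 + 25·2 + 24·3 + 32·0 = 203
X has the highest Borda score (267).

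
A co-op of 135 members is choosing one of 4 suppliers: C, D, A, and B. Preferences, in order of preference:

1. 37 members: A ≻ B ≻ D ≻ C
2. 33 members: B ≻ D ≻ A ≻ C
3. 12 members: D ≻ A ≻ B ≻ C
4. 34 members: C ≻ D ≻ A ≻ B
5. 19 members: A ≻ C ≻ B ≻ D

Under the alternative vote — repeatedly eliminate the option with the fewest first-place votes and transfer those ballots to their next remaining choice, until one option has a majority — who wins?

A

Round 1: C 34, D 12, A 56, B 33. Eliminate D.
Round 2: C 34, A 68, B 33. A has a majority.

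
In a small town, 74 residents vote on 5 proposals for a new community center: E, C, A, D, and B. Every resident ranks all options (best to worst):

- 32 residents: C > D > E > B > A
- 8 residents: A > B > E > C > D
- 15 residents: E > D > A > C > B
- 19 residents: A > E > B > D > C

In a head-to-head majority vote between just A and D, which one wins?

D

Voters preferring A to D: 27; preferring D to A: 47.
D wins the head-to-head.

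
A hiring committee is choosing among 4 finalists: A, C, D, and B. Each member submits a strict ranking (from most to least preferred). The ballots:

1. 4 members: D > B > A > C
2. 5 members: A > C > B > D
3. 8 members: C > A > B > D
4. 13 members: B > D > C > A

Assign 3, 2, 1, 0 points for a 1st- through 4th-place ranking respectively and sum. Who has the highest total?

B

A: 4·1 + 5·3 + 8·2 + 13·0 = 35
C: 4·0 + 5·2 + 8·3 + 13·1 = 47
D: 4·3 + 5·0 + 8·0 + 13·2 = 38
B: 4·2 + 5·1 + 8·1 + 13·3 = 60
B has the highest Borda score (60).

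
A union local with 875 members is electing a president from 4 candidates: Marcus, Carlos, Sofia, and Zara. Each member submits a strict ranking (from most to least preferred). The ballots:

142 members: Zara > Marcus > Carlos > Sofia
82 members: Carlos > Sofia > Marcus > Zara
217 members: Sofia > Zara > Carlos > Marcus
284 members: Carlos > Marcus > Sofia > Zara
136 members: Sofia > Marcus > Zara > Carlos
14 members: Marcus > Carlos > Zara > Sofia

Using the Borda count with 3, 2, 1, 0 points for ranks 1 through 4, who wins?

Marcus: 142·2 + 82·1 + 217·0 + 284·2 + 136·2 + 14·3 = 1248
Carlos: 142·1 + 82·3 + 217·1 + 284·3 + 136·0 + 14·2 = 1485
Sofia: 142·0 + 82·2 + 217·3 + 284·1 + 136·3 + 14·0 = 1507
Zara: 142·3 + 82·0 + 217·2 + 284·0 + 136·1 + 14·1 = 1010
Sofia has the highest Borda score (1507).

Sofia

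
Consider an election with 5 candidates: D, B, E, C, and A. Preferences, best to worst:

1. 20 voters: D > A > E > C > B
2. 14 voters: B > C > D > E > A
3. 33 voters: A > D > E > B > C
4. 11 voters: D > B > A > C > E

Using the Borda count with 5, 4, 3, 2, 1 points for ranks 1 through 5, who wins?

D: 20·5 + 14·3 + 33·4 + 11·5 = 329
B: 20·1 + 14·5 + 33·2 + 11·4 = 200
E: 20·3 + 14·2 + 33·3 + 11·1 = 198
C: 20·2 + 14·4 + 33·1 + 11·2 = 151
A: 20·4 + 14·1 + 33·5 + 11·3 = 292
D has the highest Borda score (329).

D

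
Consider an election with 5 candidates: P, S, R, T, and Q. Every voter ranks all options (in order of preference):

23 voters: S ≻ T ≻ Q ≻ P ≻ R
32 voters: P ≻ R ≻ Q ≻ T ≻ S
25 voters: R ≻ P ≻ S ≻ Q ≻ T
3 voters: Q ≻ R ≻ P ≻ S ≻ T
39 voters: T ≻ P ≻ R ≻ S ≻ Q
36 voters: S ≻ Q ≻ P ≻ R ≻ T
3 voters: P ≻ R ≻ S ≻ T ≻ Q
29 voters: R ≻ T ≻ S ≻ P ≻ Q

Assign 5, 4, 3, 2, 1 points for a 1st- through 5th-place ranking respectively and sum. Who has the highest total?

P: 23·2 + 32·5 + 25·4 + 3·3 + 39·4 + 36·3 + 3·5 + 29·2 = 652
S: 23·5 + 32·1 + 25·3 + 3·2 + 39·2 + 36·5 + 3·3 + 29·3 = 582
R: 23·1 + 32·4 + 25·5 + 3·4 + 39·3 + 36·2 + 3·4 + 29·5 = 634
T: 23·4 + 32·2 + 25·1 + 3·1 + 39·5 + 36·1 + 3·2 + 29·4 = 537
Q: 23·3 + 32·3 + 25·2 + 3·5 + 39·1 + 36·4 + 3·1 + 29·1 = 445
P has the highest Borda score (652).

P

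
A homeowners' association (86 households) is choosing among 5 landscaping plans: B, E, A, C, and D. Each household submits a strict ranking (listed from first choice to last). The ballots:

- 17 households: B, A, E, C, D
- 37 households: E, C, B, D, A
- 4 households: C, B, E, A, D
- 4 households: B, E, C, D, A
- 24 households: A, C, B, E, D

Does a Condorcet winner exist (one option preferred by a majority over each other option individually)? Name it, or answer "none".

none

Checking pairwise contests:
C beats B 65–21.
B beats E 49–37.
B beats A 62–24.
E beats C 58–28.
B beats D 86–0.
Every option loses at least one head-to-head, so there is no Condorcet winner.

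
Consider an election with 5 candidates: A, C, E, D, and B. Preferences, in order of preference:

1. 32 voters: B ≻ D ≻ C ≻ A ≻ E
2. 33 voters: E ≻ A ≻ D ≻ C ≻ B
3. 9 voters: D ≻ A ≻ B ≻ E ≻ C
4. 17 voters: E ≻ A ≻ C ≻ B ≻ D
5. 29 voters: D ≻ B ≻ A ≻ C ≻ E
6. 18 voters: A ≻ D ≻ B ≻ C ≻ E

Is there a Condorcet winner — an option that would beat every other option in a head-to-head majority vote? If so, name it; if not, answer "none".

D

D vs A: 70–68 for D.
D vs C: 121–17 for D.
D vs E: 88–50 for D.
D vs B: 89–49 for D.
D beats every other option head-to-head.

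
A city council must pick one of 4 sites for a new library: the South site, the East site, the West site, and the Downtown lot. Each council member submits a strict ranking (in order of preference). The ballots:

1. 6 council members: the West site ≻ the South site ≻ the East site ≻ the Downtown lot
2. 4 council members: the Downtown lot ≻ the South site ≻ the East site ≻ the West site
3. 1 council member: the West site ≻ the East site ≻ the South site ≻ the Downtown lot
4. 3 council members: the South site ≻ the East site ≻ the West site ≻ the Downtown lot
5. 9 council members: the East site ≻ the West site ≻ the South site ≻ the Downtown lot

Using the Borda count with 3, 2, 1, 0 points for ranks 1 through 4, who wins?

the East site

the South site: 6·2 + 4·2 + 1·1 + 3·3 + 9·1 = 39
the East site: 6·1 + 4·1 + 1·2 + 3·2 + 9·3 = 45
the West site: 6·3 + 4·0 + 1·3 + 3·1 + 9·2 = 42
the Downtown lot: 6·0 + 4·3 + 1·0 + 3·0 + 9·0 = 12
the East site has the highest Borda score (45).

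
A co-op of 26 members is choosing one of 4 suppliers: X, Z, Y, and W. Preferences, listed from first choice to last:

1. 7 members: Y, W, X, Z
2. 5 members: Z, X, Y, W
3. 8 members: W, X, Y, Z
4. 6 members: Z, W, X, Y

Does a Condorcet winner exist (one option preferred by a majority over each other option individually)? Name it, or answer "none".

W vs X: 21–5 for W.
W vs Z: 15–11 for W.
W vs Y: 14–12 for W.
W beats every other option head-to-head.

W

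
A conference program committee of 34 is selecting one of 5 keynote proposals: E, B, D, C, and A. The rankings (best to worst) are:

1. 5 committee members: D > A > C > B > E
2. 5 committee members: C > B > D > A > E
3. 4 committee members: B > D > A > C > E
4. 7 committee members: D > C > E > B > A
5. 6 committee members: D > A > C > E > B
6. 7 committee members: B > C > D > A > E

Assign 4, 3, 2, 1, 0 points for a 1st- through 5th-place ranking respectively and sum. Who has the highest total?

D

E: 5·0 + 5·0 + 4·0 + 7·2 + 6·1 + 7·0 = 20
B: 5·1 + 5·3 + 4·4 + 7·1 + 6·0 + 7·4 = 71
D: 5·4 + 5·2 + 4·3 + 7·4 + 6·4 + 7·2 = 108
C: 5·2 + 5·4 + 4·1 + 7·3 + 6·2 + 7·3 = 88
A: 5·3 + 5·1 + 4·2 + 7·0 + 6·3 + 7·1 = 53
D has the highest Borda score (108).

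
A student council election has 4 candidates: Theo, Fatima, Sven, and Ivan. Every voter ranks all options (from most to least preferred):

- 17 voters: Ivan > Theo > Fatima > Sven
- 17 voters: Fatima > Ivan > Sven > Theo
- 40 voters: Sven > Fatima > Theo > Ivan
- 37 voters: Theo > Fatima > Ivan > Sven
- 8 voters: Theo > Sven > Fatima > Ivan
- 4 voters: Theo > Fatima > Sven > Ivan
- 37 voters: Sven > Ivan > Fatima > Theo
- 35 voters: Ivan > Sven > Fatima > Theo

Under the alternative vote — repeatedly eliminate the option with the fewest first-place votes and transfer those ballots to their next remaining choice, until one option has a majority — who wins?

Round 1: Theo 49, Fatima 17, Sven 77, Ivan 52. Eliminate Fatima.
Round 2: Theo 49, Sven 77, Ivan 69. Eliminate Theo.
Round 3: Sven 89, Ivan 106. Ivan has a majority.

Ivan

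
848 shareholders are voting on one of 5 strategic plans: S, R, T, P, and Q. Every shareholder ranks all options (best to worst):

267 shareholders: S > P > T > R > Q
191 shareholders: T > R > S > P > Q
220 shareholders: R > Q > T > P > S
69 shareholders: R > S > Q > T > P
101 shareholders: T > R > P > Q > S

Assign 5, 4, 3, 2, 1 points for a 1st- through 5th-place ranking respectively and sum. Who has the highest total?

R

S: 267·5 + 191·3 + 220·1 + 69·4 + 101·1 = 2505
R: 267·2 + 191·4 + 220·5 + 69·5 + 101·4 = 3147
T: 267·3 + 191·5 + 220·3 + 69·2 + 101·5 = 3059
P: 267·4 + 191·2 + 220·2 + 69·1 + 101·3 = 2262
Q: 267·1 + 191·1 + 220·4 + 69·3 + 101·2 = 1747
R has the highest Borda score (3147).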